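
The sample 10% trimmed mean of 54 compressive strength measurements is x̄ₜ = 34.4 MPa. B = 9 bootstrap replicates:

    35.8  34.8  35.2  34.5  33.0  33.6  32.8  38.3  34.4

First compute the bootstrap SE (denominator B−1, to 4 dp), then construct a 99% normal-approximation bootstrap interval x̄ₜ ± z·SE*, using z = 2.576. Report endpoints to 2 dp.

Mean of replicates = 34.7111; sum of squared deviations = 22.2689; SE* = √(22.2689/8) = 1.6684
Margin = 2.576 × 1.6684 = 4.298
Interval: 34.4 ± 4.298

(30.10, 38.70)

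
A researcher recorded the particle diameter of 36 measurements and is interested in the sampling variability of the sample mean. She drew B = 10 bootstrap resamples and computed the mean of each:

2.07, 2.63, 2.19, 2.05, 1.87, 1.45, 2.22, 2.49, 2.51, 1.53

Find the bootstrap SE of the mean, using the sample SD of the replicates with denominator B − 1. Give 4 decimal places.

Bootstrap SE is the standard deviation of the 10 replicate means.
Mean of replicates: (2.07 + 2.63 + 2.19 + 2.05 + 1.87 + 1.45 + 2.22 + 2.49 + 2.51 + 1.53) / 10 = 21.01000 / 10 = 2.10100
Sum of squared deviations: (−0.03100)² + (+0.52900)² + (+0.08900)² + (−0.05100)² + (−0.23100)² + (−0.65100)² + (+0.11900)² + (+0.38900)² + (+0.40900)² + (−0.57100)² = 1.42729
Variance = 1.42729 / 9 = 0.15859
SE* = √0.15859

SE* = 0.3982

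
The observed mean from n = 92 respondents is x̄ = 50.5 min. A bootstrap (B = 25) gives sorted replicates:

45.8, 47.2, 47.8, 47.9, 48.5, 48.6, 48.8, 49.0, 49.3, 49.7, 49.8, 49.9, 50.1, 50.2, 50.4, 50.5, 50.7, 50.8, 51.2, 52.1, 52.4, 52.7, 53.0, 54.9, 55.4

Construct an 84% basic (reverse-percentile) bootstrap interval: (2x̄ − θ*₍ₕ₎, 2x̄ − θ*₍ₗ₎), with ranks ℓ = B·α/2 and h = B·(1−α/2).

(48.0, 53.8)

Percentile endpoints at ranks 2 and 23: θ*₍2₎ = 47.2, θ*₍23₎ = 53.0.
Basic interval reflects these around x̄:
  lower = 2 × 50.5 − 53.0 = 48.0
  upper = 2 × 50.5 − 47.2 = 53.8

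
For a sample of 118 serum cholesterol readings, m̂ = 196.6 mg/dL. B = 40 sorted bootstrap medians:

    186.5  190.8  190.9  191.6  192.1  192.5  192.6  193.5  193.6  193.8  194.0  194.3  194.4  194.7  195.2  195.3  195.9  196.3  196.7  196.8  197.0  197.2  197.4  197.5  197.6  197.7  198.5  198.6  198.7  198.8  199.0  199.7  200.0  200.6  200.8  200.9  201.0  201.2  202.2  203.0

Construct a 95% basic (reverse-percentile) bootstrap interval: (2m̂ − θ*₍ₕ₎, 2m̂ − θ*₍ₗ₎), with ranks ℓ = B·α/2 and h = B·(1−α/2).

Percentile endpoints at ranks 1 and 39: θ*₍1₎ = 186.5, θ*₍39₎ = 202.2.
Basic interval reflects these around m̂:
  lower = 2 × 196.6 − 202.2 = 191.0
  upper = 2 × 196.6 − 186.5 = 206.7

(191.0, 206.7)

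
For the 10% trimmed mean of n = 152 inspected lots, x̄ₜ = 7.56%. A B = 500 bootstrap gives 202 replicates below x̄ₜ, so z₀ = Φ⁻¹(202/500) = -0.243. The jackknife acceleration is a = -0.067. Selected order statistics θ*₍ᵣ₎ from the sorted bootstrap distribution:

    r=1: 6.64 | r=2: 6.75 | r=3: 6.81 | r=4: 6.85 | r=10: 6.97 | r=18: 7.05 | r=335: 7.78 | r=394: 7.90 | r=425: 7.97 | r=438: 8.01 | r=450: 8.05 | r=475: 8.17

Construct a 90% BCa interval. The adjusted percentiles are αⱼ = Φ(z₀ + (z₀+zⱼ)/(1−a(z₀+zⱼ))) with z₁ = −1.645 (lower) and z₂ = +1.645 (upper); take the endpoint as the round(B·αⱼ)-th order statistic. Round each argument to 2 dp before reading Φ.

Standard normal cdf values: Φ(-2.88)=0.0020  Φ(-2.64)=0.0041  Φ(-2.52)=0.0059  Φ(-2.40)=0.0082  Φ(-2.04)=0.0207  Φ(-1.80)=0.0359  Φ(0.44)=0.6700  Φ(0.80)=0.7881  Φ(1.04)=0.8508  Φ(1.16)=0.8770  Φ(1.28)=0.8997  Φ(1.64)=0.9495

(6.85, 7.97)

Lower: z₀ + z₁ = -0.243 + (-1.645) = -1.888; 1 − a(z₀+z₁) = 1 − (-0.067)(-1.888) = 0.8735; argument = -0.243 + (-1.888)/0.8735 = -2.4044 → -2.40.
α₁ = Φ(-2.40) = 0.0082; rank = round(500 × 0.0082) = 4; θ*₍4₎ = 6.85.
Upper: z₀ + z₂ = 1.402; 1 − a(z₀+z₂) = 1.0939; argument = 1.0386 → 1.04; α₂ = 0.8508; rank = 425; θ*₍425₎ = 7.97.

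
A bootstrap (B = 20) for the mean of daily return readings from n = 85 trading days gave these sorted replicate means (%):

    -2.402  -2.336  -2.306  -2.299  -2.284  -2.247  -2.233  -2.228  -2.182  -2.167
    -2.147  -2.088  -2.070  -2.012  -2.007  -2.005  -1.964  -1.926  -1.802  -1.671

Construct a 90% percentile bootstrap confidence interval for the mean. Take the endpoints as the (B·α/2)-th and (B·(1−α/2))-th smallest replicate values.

α = 0.10; lower rank = 20 × 0.050 = 1; upper rank = 20 × 0.950 = 19.
The 1st smallest replicate is -2.402; the 19th is -1.802.

(-2.402, -1.802)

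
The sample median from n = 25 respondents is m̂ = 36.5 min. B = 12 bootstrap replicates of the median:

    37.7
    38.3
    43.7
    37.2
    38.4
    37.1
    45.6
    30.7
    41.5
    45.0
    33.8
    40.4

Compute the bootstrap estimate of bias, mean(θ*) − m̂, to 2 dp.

bias = +2.62

mean(θ*) = (37.7 + 38.3 + 43.7 + 37.2 + 38.4 + 37.1 + 45.6 + 30.7 + 41.5 + 45.0 + 33.8 + 40.4) / 12 = 39.117
bias = 39.117 − 36.5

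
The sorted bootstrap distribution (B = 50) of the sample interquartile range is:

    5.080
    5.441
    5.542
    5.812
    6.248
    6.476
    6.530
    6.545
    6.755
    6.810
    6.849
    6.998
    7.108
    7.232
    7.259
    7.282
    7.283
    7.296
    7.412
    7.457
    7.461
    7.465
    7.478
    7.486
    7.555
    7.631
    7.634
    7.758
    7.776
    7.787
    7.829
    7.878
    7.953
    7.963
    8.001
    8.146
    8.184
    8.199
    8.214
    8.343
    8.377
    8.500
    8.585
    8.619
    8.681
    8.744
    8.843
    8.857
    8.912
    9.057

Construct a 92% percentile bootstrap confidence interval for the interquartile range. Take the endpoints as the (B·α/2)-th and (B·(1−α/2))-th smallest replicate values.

α = 0.08; lower rank = 50 × 0.040 = 2; upper rank = 50 × 0.960 = 48.
The 2nd smallest replicate is 5.441; the 48th is 8.857.

(5.441, 8.857)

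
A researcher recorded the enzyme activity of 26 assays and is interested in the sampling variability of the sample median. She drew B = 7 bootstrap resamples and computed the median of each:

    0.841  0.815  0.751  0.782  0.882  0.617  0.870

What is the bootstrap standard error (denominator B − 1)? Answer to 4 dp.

Bootstrap SE is the standard deviation of the 7 replicate medians.
Mean of replicates: (0.841 + 0.815 + 0.751 + 0.782 + 0.882 + 0.617 + 0.870) / 7 = 5.55800 / 7 = 0.79400
Sum of squared deviations: (+0.04700)² + (+0.02100)² + (−0.04300)² + (−0.01200)² + (+0.08800)² + (−0.17700)² + (+0.07600)² = 0.04949
Variance = 0.04949 / 6 = 0.00825
SE* = √0.00825

SE* = 0.0908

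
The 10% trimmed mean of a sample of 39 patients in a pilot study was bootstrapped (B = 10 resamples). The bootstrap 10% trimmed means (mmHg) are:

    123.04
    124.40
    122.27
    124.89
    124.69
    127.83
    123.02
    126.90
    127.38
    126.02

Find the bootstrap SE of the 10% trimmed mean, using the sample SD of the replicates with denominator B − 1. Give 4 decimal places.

Bootstrap SE is the standard deviation of the 10 replicate 10% trimmed means.
Mean of replicates: (123.04 + 124.40 + 122.27 + 124.89 + 124.69 + 127.83 + 123.02 + 126.90 + 127.38 + 126.02) / 10 = 1250.44000 / 10 = 125.04400
Sum of squared deviations: (−2.00400)² + (−0.64400)² + (−2.77400)² + (−0.15400)² + (−0.35400)² + (+2.78600)² + (−2.02400)² + (+1.85600)² + (+2.33600)² + (+0.97600)² = 33.98744
Variance = 33.98744 / 9 = 3.77638
SE* = √3.77638

SE* = 1.9433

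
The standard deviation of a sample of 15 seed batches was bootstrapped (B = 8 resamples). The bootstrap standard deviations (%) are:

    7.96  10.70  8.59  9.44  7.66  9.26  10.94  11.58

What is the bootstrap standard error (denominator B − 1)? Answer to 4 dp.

Bootstrap SE is the standard deviation of the 8 replicate standard deviations.
Mean of replicates: (7.96 + 10.70 + 8.59 + 9.44 + 7.66 + 9.26 + 10.94 + 11.58) / 8 = 76.13000 / 8 = 9.51625
Sum of squared deviations: (−1.55625)² + (+1.18375)² + (−0.92625)² + (−0.07625)² + (−1.85625)² + (−0.25625)² + (+1.42375)² + (+2.06375)² = 14.48439
Variance = 14.48439 / 7 = 2.06920
SE* = √2.06920

SE* = 1.4385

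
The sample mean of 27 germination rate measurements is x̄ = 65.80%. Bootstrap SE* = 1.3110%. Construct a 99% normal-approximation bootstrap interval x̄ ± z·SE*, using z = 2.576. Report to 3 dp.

Margin = 2.576 × 1.3110 = 3.3771
Interval: 65.80 ± 3.3771

(62.423, 69.177)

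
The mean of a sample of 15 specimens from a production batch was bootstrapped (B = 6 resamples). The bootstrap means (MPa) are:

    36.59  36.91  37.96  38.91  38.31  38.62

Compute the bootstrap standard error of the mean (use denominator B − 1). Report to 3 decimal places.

SE* = 0.939

Bootstrap SE is the standard deviation of the 6 replicate means.
Mean of replicates: (36.59 + 36.91 + 37.96 + 38.91 + 38.31 + 38.62) / 6 = 227.3000 / 6 = 37.8833
Sum of squared deviations: (−1.2933)² + (−0.9733)² + (+0.0767)² + (+1.0267)² + (+0.4267)² + (+0.7367)² = 4.4047
Variance = 4.4047 / 5 = 0.8809
SE* = √0.8809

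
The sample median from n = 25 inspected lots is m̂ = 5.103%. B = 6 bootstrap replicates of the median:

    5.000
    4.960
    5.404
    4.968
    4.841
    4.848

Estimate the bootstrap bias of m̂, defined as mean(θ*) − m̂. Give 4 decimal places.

bias = −0.0995

mean(θ*) = (5.000 + 4.960 + 5.404 + 4.968 + 4.841 + 4.848) / 6 = 5.00350
bias = 5.00350 − 5.103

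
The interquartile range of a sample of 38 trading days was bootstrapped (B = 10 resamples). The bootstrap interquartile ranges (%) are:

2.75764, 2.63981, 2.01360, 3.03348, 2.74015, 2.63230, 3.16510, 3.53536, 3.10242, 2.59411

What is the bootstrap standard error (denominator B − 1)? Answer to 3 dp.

Bootstrap SE is the standard deviation of the 10 replicate interquartile ranges.
Mean of replicates: (2.75764 + 2.63981 + 2.01360 + 3.03348 + 2.74015 + 2.63230 + 3.16510 + 3.53536 + 3.10242 + 2.59411) / 10 = 28.213970 / 10 = 2.821397
Sum of squared deviations: (−0.063757)² + (−0.181587)² + (−0.807797)² + (+0.212083)² + (−0.081247)² + (−0.189097)² + (+0.343703)² + (+0.713963)² + (+0.281023)² + (−0.227287)² = 1.535421
Variance = 1.535421 / 9 = 0.170602
SE* = √0.170602

SE* = 0.413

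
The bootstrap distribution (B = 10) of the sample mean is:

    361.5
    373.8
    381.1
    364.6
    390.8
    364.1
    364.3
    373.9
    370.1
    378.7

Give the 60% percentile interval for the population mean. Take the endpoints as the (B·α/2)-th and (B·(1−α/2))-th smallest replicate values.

Sorted replicates: 361.5, 364.1, 364.3, 364.6, 370.1, 373.8, 373.9, 378.7, 381.1, 390.8
α = 0.40; lower rank = 10 × 0.200 = 2; upper rank = 10 × 0.800 = 8.
The 2nd smallest replicate is 364.1; the 8th is 378.7.

(364.1, 378.7)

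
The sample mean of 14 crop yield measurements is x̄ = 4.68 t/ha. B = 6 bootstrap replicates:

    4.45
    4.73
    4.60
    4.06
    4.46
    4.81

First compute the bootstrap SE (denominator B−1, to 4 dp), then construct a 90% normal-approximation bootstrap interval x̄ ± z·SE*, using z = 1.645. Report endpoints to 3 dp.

(4.242, 5.118)

Mean of replicates = 4.5183; sum of squared deviations = 0.3547; SE* = √(0.3547/5) = 0.2663
Margin = 1.645 × 0.2663 = 0.4381
Interval: 4.68 ± 0.4381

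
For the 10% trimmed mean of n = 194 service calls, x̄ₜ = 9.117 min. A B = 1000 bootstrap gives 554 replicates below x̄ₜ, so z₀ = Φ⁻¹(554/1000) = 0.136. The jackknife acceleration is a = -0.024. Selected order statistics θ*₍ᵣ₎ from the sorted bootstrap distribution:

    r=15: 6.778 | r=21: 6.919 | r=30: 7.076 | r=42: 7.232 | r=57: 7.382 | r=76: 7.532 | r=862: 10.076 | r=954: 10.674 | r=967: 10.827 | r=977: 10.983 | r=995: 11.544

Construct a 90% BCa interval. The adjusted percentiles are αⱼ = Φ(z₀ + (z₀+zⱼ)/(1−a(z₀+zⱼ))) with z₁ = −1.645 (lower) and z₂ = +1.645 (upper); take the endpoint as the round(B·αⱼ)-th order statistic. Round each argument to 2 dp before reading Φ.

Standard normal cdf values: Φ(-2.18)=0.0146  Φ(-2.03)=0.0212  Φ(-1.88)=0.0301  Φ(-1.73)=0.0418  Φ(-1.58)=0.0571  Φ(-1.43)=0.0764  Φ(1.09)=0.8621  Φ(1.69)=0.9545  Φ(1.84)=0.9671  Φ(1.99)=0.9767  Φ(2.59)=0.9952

Lower: z₀ + z₁ = 0.136 + (-1.645) = -1.509; 1 − a(z₀+z₁) = 1 − (-0.024)(-1.509) = 0.9638; argument = 0.136 + (-1.509)/0.9638 = -1.4297 → -1.43.
α₁ = Φ(-1.43) = 0.0764; rank = round(1000 × 0.0764) = 76; θ*₍76₎ = 7.532.
Upper: z₀ + z₂ = 1.781; 1 − a(z₀+z₂) = 1.0427; argument = 1.8440 → 1.84; α₂ = 0.9671; rank = 967; θ*₍967₎ = 10.827.

(7.532, 10.827)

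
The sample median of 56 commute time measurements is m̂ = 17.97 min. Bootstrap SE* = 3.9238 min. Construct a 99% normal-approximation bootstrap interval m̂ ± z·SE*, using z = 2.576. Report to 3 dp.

Margin = 2.576 × 3.9238 = 10.1077
Interval: 17.97 ± 10.1077

(7.862, 28.078)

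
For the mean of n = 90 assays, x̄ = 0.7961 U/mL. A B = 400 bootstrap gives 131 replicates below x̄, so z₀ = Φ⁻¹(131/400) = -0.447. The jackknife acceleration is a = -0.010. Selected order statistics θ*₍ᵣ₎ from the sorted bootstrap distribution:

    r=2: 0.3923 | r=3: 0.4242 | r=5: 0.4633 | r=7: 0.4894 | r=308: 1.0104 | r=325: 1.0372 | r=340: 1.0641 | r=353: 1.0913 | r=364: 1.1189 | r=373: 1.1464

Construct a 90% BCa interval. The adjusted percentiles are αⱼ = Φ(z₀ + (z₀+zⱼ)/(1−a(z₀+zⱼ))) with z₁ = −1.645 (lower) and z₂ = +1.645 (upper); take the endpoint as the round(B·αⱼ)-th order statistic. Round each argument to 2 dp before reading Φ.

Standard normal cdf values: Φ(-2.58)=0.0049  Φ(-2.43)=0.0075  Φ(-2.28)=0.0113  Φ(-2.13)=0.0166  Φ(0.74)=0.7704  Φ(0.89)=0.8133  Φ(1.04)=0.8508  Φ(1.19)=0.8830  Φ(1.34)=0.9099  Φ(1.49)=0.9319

Lower: z₀ + z₁ = -0.447 + (-1.645) = -2.092; 1 − a(z₀+z₁) = 1 − (-0.010)(-2.092) = 0.9791; argument = -0.447 + (-2.092)/0.9791 = -2.5837 → -2.58.
α₁ = Φ(-2.58) = 0.0049; rank = round(400 × 0.0049) = 2; θ*₍2₎ = 0.3923.
Upper: z₀ + z₂ = 1.198; 1 − a(z₀+z₂) = 1.0120; argument = 0.7368 → 0.74; α₂ = 0.7704; rank = 308; θ*₍308₎ = 1.0104.

(0.3923, 1.0104)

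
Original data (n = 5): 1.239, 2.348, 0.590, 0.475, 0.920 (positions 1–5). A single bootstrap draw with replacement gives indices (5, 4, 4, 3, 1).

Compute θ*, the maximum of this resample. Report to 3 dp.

Resample values: 0.920, 0.475, 0.475, 0.590, 1.239.
Maximum = 1.239

θ* = 1.239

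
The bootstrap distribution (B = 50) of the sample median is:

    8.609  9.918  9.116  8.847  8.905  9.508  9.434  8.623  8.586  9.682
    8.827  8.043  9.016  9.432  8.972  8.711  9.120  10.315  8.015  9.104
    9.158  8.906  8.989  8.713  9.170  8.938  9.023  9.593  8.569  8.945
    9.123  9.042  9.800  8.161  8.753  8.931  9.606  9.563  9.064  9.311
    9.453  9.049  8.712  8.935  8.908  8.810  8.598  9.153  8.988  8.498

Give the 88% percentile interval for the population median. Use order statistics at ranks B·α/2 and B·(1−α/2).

(8.161, 9.682)

Sorted replicates: 8.015, 8.043, 8.161, 8.498, 8.569, 8.586, 8.598, 8.609, 8.623, 8.711, 8.712, 8.713, 8.753, 8.810, 8.827, 8.847, 8.905, 8.906, 8.908, 8.931, 8.935, 8.938, 8.945, 8.972, 8.988, 8.989, 9.016, 9.023, 9.042, 9.049, 9.064, 9.104, 9.116, 9.120, 9.123, 9.153, 9.158, 9.170, 9.311, 9.432, 9.434, 9.453, 9.508, 9.563, 9.593, 9.606, 9.682, 9.800, 9.918, 10.315
α = 0.12; lower rank = 50 × 0.060 = 3; upper rank = 50 × 0.940 = 47.
The 3rd smallest replicate is 8.161; the 47th is 9.682.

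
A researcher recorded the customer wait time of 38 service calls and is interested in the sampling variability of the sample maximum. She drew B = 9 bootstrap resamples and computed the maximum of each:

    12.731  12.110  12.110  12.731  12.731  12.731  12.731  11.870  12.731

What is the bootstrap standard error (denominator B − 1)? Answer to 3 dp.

Bootstrap SE is the standard deviation of the 9 replicate maximums.
Mean of replicates: (12.731 + 12.110 + 12.110 + 12.731 + 12.731 + 12.731 + 12.731 + 11.870 + 12.731) / 9 = 112.4760 / 9 = 12.4973
Sum of squared deviations: (+0.2337)² + (−0.3873)² + (−0.3873)² + (+0.2337)² + (+0.2337)² + (+0.2337)² + (+0.2337)² + (−0.6273)² + (+0.2337)² = 1.0212
Variance = 1.0212 / 8 = 0.1277
SE* = √0.1277

SE* = 0.357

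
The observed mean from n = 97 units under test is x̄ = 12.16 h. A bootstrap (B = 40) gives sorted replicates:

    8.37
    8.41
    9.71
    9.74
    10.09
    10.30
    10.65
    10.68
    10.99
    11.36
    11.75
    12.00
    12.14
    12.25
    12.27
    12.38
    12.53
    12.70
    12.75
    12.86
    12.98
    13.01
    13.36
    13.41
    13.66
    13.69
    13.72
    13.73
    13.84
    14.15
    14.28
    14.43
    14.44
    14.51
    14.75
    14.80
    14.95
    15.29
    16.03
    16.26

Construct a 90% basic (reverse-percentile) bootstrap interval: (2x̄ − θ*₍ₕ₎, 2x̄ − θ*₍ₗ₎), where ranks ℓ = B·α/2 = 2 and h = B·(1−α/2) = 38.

Percentile endpoints at ranks 2 and 38: θ*₍2₎ = 8.41, θ*₍38₎ = 15.29.
Basic interval reflects these around x̄:
  lower = 2 × 12.16 − 15.29 = 9.03
  upper = 2 × 12.16 − 8.41 = 15.91

(9.03, 15.91)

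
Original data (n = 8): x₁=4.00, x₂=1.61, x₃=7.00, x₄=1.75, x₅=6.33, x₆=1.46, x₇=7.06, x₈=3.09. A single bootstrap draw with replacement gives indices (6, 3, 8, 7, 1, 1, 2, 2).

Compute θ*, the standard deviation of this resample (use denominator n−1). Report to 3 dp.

Resample values: 1.46, 7.00, 3.09, 7.06, 4.00, 4.00, 1.61, 1.61.
Mean = 3.7287; sum of squared deviations = 36.4789
s² = 36.4789 / 7 = 5.2113
s = √5.2113 = 2.283

θ* = 2.283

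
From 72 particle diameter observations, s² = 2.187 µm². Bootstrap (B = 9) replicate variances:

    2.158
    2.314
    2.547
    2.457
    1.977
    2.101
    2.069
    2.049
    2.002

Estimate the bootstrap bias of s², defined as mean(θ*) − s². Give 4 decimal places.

mean(θ*) = (2.158 + 2.314 + 2.547 + 2.457 + 1.977 + 2.101 + 2.069 + 2.049 + 2.002) / 9 = 2.18600
bias = 2.18600 − 2.187

bias = −0.0010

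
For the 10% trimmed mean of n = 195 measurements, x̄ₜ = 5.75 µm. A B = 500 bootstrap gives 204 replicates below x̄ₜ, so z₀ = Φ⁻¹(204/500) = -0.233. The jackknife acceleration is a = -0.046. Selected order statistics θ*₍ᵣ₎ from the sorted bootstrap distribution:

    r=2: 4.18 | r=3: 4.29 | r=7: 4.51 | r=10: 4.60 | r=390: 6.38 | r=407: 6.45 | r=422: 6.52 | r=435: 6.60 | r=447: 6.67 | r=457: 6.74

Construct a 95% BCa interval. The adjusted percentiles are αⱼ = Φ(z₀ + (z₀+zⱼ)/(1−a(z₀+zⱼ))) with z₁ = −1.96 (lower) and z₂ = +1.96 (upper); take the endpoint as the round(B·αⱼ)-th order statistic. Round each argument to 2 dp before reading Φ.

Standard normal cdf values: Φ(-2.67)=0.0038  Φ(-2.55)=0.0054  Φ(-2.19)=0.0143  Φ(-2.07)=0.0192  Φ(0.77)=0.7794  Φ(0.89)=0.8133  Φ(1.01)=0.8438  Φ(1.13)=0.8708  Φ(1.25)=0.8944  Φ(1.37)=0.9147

(4.18, 6.74)

Lower: z₀ + z₁ = -0.233 + (-1.960) = -2.193; 1 − a(z₀+z₁) = 1 − (-0.046)(-2.193) = 0.8991; argument = -0.233 + (-2.193)/0.8991 = -2.6720 → -2.67.
α₁ = Φ(-2.67) = 0.0038; rank = round(500 × 0.0038) = 2; θ*₍2₎ = 4.18.
Upper: z₀ + z₂ = 1.727; 1 − a(z₀+z₂) = 1.0794; argument = 1.3669 → 1.37; α₂ = 0.9147; rank = 457; θ*₍457₎ = 6.74.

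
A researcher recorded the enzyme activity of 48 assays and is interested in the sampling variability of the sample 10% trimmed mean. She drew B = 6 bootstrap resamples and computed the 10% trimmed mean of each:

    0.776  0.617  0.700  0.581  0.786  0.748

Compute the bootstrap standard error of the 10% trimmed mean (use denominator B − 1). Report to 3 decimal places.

SE* = 0.085

Bootstrap SE is the standard deviation of the 6 replicate 10% trimmed means.
Mean of replicates: (0.776 + 0.617 + 0.700 + 0.581 + 0.786 + 0.748) / 6 = 4.2080 / 6 = 0.7013
Sum of squared deviations: (+0.0747)² + (−0.0843)² + (−0.0013)² + (−0.1203)² + (+0.0847)² + (+0.0467)² = 0.0365
Variance = 0.0365 / 5 = 0.0073
SE* = √0.0073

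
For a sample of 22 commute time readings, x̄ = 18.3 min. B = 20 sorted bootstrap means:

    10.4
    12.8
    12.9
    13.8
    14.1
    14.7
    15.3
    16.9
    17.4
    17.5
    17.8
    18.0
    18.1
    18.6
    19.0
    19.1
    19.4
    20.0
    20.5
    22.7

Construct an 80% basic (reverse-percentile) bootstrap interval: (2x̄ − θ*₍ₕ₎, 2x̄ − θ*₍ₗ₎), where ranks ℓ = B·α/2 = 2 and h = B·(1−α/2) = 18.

Percentile endpoints at ranks 2 and 18: θ*₍2₎ = 12.8, θ*₍18₎ = 20.0.
Basic interval reflects these around x̄:
  lower = 2 × 18.3 − 20.0 = 16.6
  upper = 2 × 18.3 − 12.8 = 23.8

(16.6, 23.8)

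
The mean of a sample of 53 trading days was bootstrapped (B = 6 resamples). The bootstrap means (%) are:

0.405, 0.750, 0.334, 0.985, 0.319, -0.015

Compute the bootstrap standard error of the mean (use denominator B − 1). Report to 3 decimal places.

SE* = 0.353

Bootstrap SE is the standard deviation of the 6 replicate means.
Mean of replicates: (0.405 + 0.750 + 0.334 + 0.985 + 0.319 + (-0.015)) / 6 = 2.7780 / 6 = 0.4630
Sum of squared deviations: (−0.0580)² + (+0.2870)² + (−0.1290)² + (+0.5220)² + (−0.1440)² + (−0.4780)² = 0.6241
Variance = 0.6241 / 5 = 0.1248
SE* = √0.1248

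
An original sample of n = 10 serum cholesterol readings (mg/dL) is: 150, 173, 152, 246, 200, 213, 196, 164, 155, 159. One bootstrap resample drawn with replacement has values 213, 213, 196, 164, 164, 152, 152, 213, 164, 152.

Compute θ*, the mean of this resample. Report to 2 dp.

Mean = (213 + 213 + 196 + 164 + 164 + 152 + 152 + 213 + 164 + 152) / 10 = 1783.0 / 10 = 178.30

θ* = 178.30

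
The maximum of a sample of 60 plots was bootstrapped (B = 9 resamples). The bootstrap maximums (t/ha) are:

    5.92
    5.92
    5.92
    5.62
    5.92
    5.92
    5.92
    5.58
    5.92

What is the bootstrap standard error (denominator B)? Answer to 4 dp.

SE* = 0.1334

Bootstrap SE is the standard deviation of the 9 replicate maximums.
Mean of replicates: (5.92 + 5.92 + 5.92 + 5.62 + 5.92 + 5.92 + 5.92 + 5.58 + 5.92) / 9 = 52.64000 / 9 = 5.84889
Sum of squared deviations: (+0.07111)² + (+0.07111)² + (+0.07111)² + (−0.22889)² + (+0.07111)² + (+0.07111)² + (+0.07111)² + (−0.26889)² + (+0.07111)² = 0.16009
Variance = 0.16009 / 9 = 0.01779
SE* = √0.01779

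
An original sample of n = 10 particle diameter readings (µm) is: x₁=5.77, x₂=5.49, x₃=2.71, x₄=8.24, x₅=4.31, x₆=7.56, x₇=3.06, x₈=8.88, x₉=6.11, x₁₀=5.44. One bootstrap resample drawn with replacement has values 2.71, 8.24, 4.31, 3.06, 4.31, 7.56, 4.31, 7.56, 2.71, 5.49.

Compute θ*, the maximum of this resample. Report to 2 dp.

Maximum = 8.24

θ* = 8.24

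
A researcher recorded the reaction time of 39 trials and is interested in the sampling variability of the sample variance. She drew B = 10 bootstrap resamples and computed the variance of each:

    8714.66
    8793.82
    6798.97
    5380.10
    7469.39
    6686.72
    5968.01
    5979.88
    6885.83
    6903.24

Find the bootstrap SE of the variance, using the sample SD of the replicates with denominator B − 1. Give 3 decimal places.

Bootstrap SE is the standard deviation of the 10 replicate variances.
Mean of replicates: (8714.66 + 8793.82 + 6798.97 + 5380.10 + 7469.39 + 6686.72 + 5968.01 + 5979.88 + 6885.83 + 6903.24) / 10 = 69580.6200 / 10 = 6958.0620
Sum of squared deviations: (+1756.5980)² + (+1835.7580)² + (−159.0920)² + (−1577.9620)² + (+511.3280)² + (−271.3420)² + (−990.0520)² + (−978.1820)² + (−72.2320)² + (−54.8220)² = 11251267.0120
Variance = 11251267.0120 / 9 = 1250140.7791
SE* = √1250140.7791

SE* = 1118.097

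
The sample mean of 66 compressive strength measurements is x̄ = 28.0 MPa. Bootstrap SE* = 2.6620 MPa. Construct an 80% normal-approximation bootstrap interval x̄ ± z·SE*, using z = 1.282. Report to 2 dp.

Margin = 1.282 × 2.6620 = 3.413
Interval: 28.0 ± 3.413

(24.59, 31.41)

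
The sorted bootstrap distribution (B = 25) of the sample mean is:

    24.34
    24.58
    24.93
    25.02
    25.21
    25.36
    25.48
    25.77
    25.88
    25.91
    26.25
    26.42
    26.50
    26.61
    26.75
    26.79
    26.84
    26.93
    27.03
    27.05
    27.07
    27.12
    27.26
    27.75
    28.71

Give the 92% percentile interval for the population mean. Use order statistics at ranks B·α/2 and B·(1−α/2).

α = 0.08; lower rank = 25 × 0.040 = 1; upper rank = 25 × 0.960 = 24.
The 1st smallest replicate is 24.34; the 24th is 27.75.

(24.34, 27.75)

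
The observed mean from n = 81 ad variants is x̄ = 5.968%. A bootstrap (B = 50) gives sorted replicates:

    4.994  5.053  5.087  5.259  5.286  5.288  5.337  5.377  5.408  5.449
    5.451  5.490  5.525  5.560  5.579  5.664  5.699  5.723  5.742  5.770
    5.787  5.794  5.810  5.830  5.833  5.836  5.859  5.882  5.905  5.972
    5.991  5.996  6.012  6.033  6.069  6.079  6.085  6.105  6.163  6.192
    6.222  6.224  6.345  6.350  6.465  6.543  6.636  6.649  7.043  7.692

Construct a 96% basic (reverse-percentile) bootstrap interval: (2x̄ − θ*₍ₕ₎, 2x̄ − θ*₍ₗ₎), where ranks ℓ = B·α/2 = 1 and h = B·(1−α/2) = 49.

Percentile endpoints at ranks 1 and 49: θ*₍1₎ = 4.994, θ*₍49₎ = 7.043.
Basic interval reflects these around x̄:
  lower = 2 × 5.968 − 7.043 = 4.893
  upper = 2 × 5.968 − 4.994 = 6.942

(4.893, 6.942)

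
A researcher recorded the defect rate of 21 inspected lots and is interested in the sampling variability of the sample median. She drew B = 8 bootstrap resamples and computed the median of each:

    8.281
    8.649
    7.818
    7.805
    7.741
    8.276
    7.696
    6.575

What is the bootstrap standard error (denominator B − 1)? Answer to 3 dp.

Bootstrap SE is the standard deviation of the 8 replicate medians.
Mean of replicates: (8.281 + 8.649 + 7.818 + 7.805 + 7.741 + 8.276 + 7.696 + 6.575) / 8 = 62.8410 / 8 = 7.8551
Sum of squared deviations: (+0.4259)² + (+0.7939)² + (−0.0371)² + (−0.0501)² + (−0.1141)² + (+0.4209)² + (−0.1591)² + (−1.2801)² = 2.6697
Variance = 2.6697 / 7 = 0.3814
SE* = √0.3814

SE* = 0.618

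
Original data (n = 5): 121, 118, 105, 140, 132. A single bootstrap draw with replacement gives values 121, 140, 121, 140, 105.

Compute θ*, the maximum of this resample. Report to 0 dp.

θ* = 140

Maximum = 140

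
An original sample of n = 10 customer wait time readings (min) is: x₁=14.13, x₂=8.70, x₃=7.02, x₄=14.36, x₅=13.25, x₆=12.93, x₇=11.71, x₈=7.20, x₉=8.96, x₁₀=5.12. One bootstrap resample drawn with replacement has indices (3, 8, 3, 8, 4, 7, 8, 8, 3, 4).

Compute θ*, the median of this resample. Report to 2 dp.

θ* = 7.20

Resample values: 7.02, 7.20, 7.02, 7.20, 14.36, 11.71, 7.20, 7.20, 7.02, 14.36.
Sorted: 7.02, 7.02, 7.02, 7.20, 7.20, 7.20, 7.20, 11.71, 14.36, 14.36
Median = average of the two middle values = 7.20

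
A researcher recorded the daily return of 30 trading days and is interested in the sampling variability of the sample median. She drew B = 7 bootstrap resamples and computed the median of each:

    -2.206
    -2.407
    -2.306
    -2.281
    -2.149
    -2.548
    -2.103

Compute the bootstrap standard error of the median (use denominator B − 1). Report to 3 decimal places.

SE* = 0.154

Bootstrap SE is the standard deviation of the 7 replicate medians.
Mean of replicates: ((-2.206) + (-2.407) + (-2.306) + (-2.281) + (-2.149) + (-2.548) + (-2.103)) / 7 = -16.0000 / 7 = -2.2857
Sum of squared deviations: (+0.0797)² + (−0.1213)² + (−0.0203)² + (+0.0047)² + (+0.1367)² + (−0.2623)² + (+0.1827)² = 0.1424
Variance = 0.1424 / 6 = 0.0237
SE* = √0.0237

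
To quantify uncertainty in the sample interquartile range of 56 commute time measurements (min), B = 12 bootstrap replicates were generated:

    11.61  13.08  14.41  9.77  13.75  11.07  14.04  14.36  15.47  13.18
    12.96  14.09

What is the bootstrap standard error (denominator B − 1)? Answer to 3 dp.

SE* = 1.613

Bootstrap SE is the standard deviation of the 12 replicate interquartile ranges.
Mean of replicates: (11.61 + 13.08 + 14.41 + 9.77 + 13.75 + 11.07 + 14.04 + 14.36 + 15.47 + 13.18 + 12.96 + 14.09) / 12 = 157.7900 / 12 = 13.1492
Sum of squared deviations: (−1.5392)² + (−0.0692)² + (+1.2608)² + (−3.3792)² + (+0.6008)² + (−2.0792)² + (+0.8908)² + (+1.2108)² + (+2.3208)² + (+0.0308)² + (−0.1892)² + (+0.9408)² = 28.6341
Variance = 28.6341 / 11 = 2.6031
SE* = √2.6031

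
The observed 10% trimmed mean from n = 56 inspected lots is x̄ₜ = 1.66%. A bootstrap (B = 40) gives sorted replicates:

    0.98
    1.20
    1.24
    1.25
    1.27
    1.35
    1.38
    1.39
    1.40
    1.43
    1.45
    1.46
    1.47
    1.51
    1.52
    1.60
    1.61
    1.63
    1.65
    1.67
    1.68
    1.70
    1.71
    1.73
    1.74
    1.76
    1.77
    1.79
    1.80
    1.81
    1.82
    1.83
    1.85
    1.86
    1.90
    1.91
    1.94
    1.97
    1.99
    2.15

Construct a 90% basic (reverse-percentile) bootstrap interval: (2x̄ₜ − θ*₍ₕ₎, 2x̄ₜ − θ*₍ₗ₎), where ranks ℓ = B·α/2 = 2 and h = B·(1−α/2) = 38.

Percentile endpoints at ranks 2 and 38: θ*₍2₎ = 1.20, θ*₍38₎ = 1.97.
Basic interval reflects these around x̄ₜ:
  lower = 2 × 1.66 − 1.97 = 1.35
  upper = 2 × 1.66 − 1.20 = 2.12

(1.35, 2.12)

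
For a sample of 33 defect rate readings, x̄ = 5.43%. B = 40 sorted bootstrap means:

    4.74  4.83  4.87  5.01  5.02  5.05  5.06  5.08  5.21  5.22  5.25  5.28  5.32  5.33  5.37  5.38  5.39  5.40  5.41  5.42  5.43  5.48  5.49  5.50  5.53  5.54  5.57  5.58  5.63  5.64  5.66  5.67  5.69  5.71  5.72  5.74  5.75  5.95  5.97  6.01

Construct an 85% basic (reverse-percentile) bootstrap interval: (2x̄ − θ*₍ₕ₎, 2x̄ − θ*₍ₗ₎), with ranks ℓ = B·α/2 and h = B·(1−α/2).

(5.11, 5.99)

Percentile endpoints at ranks 3 and 37: θ*₍3₎ = 4.87, θ*₍37₎ = 5.75.
Basic interval reflects these around x̄:
  lower = 2 × 5.43 − 5.75 = 5.11
  upper = 2 × 5.43 − 4.87 = 5.99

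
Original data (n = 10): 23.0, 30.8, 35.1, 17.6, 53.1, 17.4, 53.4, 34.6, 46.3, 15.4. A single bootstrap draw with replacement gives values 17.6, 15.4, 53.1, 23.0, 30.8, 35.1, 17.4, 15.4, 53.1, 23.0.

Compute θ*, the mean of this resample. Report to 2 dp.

θ* = 28.39

Mean = (17.6 + 15.4 + 53.1 + 23.0 + 30.8 + 35.1 + 17.4 + 15.4 + 53.1 + 23.0) / 10 = 283.90 / 10 = 28.39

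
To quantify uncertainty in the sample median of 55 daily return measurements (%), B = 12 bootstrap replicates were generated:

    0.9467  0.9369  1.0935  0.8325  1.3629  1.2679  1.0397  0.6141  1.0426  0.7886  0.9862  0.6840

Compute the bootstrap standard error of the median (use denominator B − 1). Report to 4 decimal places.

Bootstrap SE is the standard deviation of the 12 replicate medians.
Mean of replicates: (0.9467 + 0.9369 + 1.0935 + 0.8325 + 1.3629 + 1.2679 + 1.0397 + 0.6141 + 1.0426 + 0.7886 + 0.9862 + 0.6840) / 12 = 11.59560 / 12 = 0.96630
Sum of squared deviations: (−0.01960)² + (−0.02940)² + (+0.12720)² + (−0.13380)² + (+0.39660)² + (+0.30160)² + (+0.07340)² + (−0.35220)² + (+0.07630)² + (−0.17770)² + (+0.01990)² + (−0.28230)² = 0.53051
Variance = 0.53051 / 11 = 0.04823
SE* = √0.04823

SE* = 0.2196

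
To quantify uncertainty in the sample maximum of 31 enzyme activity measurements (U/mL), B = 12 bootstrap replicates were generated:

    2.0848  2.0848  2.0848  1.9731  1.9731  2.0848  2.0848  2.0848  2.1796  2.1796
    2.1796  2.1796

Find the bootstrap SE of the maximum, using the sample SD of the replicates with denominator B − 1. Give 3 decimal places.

SE* = 0.073

Bootstrap SE is the standard deviation of the 12 replicate maximums.
Mean of replicates: (2.0848 + 2.0848 + 2.0848 + 1.9731 + 1.9731 + 2.0848 + 2.0848 + 2.0848 + 2.1796 + 2.1796 + 2.1796 + 2.1796) / 12 = 25.17340 / 12 = 2.09778
Sum of squared deviations: (−0.01298)² + (−0.01298)² + (−0.01298)² + (−0.12468)² + (−0.12468)² + (−0.01298)² + (−0.01298)² + (−0.01298)² + (+0.08182)² + (+0.08182)² + (+0.08182)² + (+0.08182)² = 0.05888
Variance = 0.05888 / 11 = 0.00535
SE* = √0.00535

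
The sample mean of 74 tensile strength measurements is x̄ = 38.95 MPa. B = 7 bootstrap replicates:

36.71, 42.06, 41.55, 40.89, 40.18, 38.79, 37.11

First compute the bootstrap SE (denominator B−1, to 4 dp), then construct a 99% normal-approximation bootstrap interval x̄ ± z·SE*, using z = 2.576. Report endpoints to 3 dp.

(33.479, 44.421)

Mean of replicates = 39.6129; sum of squared deviations = 27.0617; SE* = √(27.0617/6) = 2.1237
Margin = 2.576 × 2.1237 = 5.4707
Interval: 38.95 ± 5.4707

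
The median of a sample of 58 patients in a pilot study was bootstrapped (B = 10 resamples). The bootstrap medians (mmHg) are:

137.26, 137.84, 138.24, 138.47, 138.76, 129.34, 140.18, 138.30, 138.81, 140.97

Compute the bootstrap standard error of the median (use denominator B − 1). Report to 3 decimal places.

SE* = 3.169

Bootstrap SE is the standard deviation of the 10 replicate medians.
Mean of replicates: (137.26 + 137.84 + 138.24 + 138.47 + 138.76 + 129.34 + 140.18 + 138.30 + 138.81 + 140.97) / 10 = 1378.1700 / 10 = 137.8170
Sum of squared deviations: (−0.5570)² + (+0.0230)² + (+0.4230)² + (+0.6530)² + (+0.9430)² + (−8.4770)² + (+2.3630)² + (+0.4830)² + (+0.9930)² + (+3.1530)² = 90.4094
Variance = 90.4094 / 9 = 10.0455
SE* = √10.0455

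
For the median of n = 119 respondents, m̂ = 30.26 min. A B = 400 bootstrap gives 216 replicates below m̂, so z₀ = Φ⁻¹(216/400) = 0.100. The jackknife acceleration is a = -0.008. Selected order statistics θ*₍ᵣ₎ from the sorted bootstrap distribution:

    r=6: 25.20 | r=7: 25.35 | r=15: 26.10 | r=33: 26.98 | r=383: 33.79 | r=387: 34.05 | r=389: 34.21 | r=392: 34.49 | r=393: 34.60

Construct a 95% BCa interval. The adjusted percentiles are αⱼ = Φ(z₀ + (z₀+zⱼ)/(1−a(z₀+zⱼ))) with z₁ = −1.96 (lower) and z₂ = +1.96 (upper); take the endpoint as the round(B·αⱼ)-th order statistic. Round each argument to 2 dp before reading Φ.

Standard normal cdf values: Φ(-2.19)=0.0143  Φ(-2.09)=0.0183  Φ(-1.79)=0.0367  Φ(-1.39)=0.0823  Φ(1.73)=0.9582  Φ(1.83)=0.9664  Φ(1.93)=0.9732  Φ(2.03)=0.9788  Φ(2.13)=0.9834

Lower: z₀ + z₁ = 0.100 + (-1.960) = -1.860; 1 − a(z₀+z₁) = 1 − (-0.008)(-1.860) = 0.9851; argument = 0.100 + (-1.860)/0.9851 = -1.7881 → -1.79.
α₁ = Φ(-1.79) = 0.0367; rank = round(400 × 0.0367) = 15; θ*₍15₎ = 26.10.
Upper: z₀ + z₂ = 2.060; 1 − a(z₀+z₂) = 1.0165; argument = 2.1266 → 2.13; α₂ = 0.9834; rank = 393; θ*₍393₎ = 34.60.

(26.10, 34.60)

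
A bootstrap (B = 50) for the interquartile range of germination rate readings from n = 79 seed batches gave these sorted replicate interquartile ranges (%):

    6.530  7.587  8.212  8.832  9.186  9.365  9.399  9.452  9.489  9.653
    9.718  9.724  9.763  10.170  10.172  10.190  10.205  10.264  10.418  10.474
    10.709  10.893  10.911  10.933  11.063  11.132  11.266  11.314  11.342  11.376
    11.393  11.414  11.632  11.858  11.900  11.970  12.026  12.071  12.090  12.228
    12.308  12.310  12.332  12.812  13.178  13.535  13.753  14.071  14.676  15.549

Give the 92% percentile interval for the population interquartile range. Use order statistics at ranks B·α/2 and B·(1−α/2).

α = 0.08; lower rank = 50 × 0.040 = 2; upper rank = 50 × 0.960 = 48.
The 2nd smallest replicate is 7.587; the 48th is 14.071.

(7.587, 14.071)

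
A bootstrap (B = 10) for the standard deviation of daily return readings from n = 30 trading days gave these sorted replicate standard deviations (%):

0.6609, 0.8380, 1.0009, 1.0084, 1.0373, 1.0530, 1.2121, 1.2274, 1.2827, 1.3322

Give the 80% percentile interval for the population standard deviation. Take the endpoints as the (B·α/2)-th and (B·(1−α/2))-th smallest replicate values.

(0.6609, 1.2827)

α = 0.20; lower rank = 10 × 0.100 = 1; upper rank = 10 × 0.900 = 9.
The 1st smallest replicate is 0.6609; the 9th is 1.2827.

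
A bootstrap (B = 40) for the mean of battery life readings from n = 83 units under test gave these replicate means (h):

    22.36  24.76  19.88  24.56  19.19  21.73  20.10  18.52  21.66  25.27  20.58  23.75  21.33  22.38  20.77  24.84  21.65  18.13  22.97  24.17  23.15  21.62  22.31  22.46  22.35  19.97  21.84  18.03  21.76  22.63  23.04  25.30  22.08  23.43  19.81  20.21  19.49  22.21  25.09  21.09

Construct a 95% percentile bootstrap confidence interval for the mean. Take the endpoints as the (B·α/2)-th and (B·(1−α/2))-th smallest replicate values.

(18.03, 25.27)

Sorted replicates: 18.03, 18.13, 18.52, 19.19, 19.49, 19.81, 19.88, 19.97, 20.10, 20.21, 20.58, 20.77, 21.09, 21.33, 21.62, 21.65, 21.66, 21.73, 21.76, 21.84, 22.08, 22.21, 22.31, 22.35, 22.36, 22.38, 22.46, 22.63, 22.97, 23.04, 23.15, 23.43, 23.75, 24.17, 24.56, 24.76, 24.84, 25.09, 25.27, 25.30
α = 0.05; lower rank = 40 × 0.025 = 1; upper rank = 40 × 0.975 = 39.
The 1st smallest replicate is 18.03; the 39th is 25.27.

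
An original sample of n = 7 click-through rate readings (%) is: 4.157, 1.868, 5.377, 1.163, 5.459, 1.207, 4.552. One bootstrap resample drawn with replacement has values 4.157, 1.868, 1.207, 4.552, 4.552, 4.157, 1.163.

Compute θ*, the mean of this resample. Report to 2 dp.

θ* = 3.09

Mean = (4.157 + 1.868 + 1.207 + 4.552 + 4.552 + 4.157 + 1.163) / 7 = 21.6560 / 7 = 3.09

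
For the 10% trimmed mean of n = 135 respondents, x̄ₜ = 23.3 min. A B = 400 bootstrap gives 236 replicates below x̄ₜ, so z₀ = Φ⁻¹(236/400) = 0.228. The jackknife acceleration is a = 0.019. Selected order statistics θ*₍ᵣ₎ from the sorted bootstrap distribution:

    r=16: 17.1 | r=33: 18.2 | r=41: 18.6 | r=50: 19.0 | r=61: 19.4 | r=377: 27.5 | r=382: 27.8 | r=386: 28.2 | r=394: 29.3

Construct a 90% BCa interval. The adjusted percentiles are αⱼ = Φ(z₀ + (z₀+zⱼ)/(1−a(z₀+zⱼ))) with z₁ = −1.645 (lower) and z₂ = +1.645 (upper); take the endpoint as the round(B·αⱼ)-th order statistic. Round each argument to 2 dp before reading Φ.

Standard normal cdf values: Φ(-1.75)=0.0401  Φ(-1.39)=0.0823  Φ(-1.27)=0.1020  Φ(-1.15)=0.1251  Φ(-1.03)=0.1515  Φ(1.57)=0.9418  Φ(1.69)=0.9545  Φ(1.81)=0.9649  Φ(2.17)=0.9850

(19.0, 29.3)

Lower: z₀ + z₁ = 0.228 + (-1.645) = -1.417; 1 − a(z₀+z₁) = 1 − (0.019)(-1.417) = 1.0269; argument = 0.228 + (-1.417)/1.0269 = -1.1519 → -1.15.
α₁ = Φ(-1.15) = 0.1251; rank = round(400 × 0.1251) = 50; θ*₍50₎ = 19.0.
Upper: z₀ + z₂ = 1.873; 1 − a(z₀+z₂) = 0.9644; argument = 2.1701 → 2.17; α₂ = 0.9850; rank = 394; θ*₍394₎ = 29.3.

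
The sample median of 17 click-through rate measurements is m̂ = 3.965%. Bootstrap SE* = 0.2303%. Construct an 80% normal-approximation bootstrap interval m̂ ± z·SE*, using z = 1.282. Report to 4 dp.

Margin = 1.282 × 0.2303 = 0.29524
Interval: 3.965 ± 0.29524

(3.6698, 4.2602)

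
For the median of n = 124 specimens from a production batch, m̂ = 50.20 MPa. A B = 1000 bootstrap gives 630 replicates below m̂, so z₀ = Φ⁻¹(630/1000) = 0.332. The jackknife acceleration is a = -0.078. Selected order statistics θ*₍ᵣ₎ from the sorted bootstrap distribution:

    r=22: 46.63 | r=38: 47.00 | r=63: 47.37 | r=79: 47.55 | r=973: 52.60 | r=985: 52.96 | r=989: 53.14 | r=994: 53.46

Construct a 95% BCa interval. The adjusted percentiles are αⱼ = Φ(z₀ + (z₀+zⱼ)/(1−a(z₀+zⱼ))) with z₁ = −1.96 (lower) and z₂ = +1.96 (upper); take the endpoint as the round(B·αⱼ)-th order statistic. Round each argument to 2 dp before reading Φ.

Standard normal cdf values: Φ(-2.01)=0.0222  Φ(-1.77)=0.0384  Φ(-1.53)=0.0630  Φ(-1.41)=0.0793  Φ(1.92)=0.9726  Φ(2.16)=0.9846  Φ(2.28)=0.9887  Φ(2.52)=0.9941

(47.37, 53.14)

Lower: z₀ + z₁ = 0.332 + (-1.960) = -1.628; 1 − a(z₀+z₁) = 1 − (-0.078)(-1.628) = 0.8730; argument = 0.332 + (-1.628)/0.8730 = -1.5328 → -1.53.
α₁ = Φ(-1.53) = 0.0630; rank = round(1000 × 0.0630) = 63; θ*₍63₎ = 47.37.
Upper: z₀ + z₂ = 2.292; 1 − a(z₀+z₂) = 1.1788; argument = 2.2764 → 2.28; α₂ = 0.9887; rank = 989; θ*₍989₎ = 53.14.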